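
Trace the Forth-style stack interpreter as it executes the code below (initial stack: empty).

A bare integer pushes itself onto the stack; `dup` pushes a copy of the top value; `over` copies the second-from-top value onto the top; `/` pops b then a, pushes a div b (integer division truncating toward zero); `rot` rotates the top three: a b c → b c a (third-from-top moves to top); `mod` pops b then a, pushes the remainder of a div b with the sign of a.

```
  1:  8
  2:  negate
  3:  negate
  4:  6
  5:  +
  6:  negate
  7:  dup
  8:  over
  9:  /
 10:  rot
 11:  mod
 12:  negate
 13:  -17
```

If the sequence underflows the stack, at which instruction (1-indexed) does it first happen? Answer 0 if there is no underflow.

10

8      -> [8]
negate -> [-8]
negate -> [8]
6      -> [8, 6]
+      -> [14]
negate -> [-14]
dup    -> [-14, -14]
over   -> [-14, -14, -14]
/      -> [-14, 1]
rot  — needs 3 operands, stack has 2 → underflow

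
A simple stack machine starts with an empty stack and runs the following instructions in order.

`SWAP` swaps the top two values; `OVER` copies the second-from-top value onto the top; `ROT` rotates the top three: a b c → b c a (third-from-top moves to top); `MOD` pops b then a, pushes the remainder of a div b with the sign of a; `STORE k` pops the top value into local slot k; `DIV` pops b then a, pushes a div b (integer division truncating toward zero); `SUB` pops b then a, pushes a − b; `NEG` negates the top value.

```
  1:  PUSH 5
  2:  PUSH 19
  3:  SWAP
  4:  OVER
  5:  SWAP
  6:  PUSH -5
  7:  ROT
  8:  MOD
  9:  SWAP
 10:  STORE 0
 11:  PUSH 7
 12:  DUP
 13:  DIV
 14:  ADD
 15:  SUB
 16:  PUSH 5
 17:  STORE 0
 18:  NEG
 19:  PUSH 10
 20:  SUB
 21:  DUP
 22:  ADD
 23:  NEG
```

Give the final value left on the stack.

PUSH 5  → 5
PUSH 19 → 5 19
SWAP    → 19 5
OVER    → 19 5 19
SWAP    → 19 19 5
PUSH -5 → 19 19 5 -5
ROT     → 19 5 -5 19
MOD     → 19 5 -5
SWAP    → 19 -5 5
STORE 0 → 19 -5
PUSH 7  → 19 -5 7
DUP     → 19 -5 7 7
DIV     → 19 -5 1
ADD     → 19 -4
SUB     → 23
PUSH 5  → 23 5
STORE 0 → 23
NEG     → -23
PUSH 10 → -23 10
SUB     → -33
DUP     → -33 -33
ADD     → -66
NEG     → 66

66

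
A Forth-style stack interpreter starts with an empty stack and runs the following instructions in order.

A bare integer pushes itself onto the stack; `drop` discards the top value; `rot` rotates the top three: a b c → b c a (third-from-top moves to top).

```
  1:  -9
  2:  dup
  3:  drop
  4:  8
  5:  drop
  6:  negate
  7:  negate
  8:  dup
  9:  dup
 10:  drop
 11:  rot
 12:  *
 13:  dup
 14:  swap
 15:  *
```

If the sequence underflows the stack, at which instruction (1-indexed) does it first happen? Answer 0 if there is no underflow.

11

-9      -9
dup     -9 -9
drop    -9
8       -9 8
drop    -9
negate  9
negate  -9
dup     -9 -9
dup     -9 -9 -9
drop    -9 -9
rot  — needs 3 operands, stack has 2 → underflow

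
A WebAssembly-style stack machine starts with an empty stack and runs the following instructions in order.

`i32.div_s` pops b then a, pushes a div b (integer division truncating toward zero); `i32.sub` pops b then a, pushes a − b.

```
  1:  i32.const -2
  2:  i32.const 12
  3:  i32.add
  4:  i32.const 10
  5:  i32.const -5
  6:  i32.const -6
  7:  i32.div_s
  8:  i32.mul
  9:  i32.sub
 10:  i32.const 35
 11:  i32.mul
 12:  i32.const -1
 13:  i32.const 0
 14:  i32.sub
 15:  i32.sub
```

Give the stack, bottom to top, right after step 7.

[10, 10, 0]

i32.const -2 -> [-2]
i32.const 12 -> [-2, 12]
i32.add      -> [10]
i32.const 10 -> [10, 10]
i32.const -5 -> [10, 10, -5]
i32.const -6 -> [10, 10, -5, -6]
i32.div_s    -> [10, 10, 0]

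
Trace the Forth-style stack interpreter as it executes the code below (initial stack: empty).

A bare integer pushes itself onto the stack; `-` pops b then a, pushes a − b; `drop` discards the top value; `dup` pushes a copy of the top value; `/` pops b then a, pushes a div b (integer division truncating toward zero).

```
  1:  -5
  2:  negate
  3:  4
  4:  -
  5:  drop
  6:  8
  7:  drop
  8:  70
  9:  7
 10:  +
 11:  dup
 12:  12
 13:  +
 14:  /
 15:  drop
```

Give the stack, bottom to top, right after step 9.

-5     → -5
negate → 5
4      → 5 4
-      → 1
drop   → (empty)
8      → 8
drop   → (empty)
70     → 70
7      → 70 7

[70, 7]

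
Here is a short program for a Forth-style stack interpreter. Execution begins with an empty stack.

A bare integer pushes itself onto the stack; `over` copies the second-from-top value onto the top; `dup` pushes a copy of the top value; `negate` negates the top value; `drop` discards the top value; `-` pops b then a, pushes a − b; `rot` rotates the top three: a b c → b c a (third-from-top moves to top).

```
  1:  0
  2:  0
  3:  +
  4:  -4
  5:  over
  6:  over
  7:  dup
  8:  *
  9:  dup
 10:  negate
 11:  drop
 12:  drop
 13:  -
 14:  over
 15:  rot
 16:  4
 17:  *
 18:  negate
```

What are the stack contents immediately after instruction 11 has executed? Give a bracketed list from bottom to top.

0      → 0
0      → 0 0
+      → 0
-4     → 0 -4
over   → 0 -4 0
over   → 0 -4 0 -4
dup    → 0 -4 0 -4 -4
*      → 0 -4 0 16
dup    → 0 -4 0 16 16
negate → 0 -4 0 16 -16
drop   → 0 -4 0 16

[0, -4, 0, 16]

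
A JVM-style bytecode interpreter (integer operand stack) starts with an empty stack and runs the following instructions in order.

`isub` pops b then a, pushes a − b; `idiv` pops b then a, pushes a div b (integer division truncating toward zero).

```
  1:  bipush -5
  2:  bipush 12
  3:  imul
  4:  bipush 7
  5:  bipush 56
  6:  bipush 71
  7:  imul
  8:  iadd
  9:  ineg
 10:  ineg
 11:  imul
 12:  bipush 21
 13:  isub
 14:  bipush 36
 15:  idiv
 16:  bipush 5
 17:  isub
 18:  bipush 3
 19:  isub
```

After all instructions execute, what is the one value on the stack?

-6646

bipush -5  [-5]
bipush 12  [-5, 12]
imul       [-60]
bipush 7   [-60, 7]
bipush 56  [-60, 7, 56]
bipush 71  [-60, 7, 56, 71]
imul       [-60, 7, 3976]
iadd       [-60, 3983]
ineg       [-60, -3983]
ineg       [-60, 3983]
imul       [-238980]
bipush 21  [-238980, 21]
isub       [-239001]
bipush 36  [-239001, 36]
idiv       [-6638]
bipush 5   [-6638, 5]
isub       [-6643]
bipush 3   [-6643, 3]
isub       [-6646]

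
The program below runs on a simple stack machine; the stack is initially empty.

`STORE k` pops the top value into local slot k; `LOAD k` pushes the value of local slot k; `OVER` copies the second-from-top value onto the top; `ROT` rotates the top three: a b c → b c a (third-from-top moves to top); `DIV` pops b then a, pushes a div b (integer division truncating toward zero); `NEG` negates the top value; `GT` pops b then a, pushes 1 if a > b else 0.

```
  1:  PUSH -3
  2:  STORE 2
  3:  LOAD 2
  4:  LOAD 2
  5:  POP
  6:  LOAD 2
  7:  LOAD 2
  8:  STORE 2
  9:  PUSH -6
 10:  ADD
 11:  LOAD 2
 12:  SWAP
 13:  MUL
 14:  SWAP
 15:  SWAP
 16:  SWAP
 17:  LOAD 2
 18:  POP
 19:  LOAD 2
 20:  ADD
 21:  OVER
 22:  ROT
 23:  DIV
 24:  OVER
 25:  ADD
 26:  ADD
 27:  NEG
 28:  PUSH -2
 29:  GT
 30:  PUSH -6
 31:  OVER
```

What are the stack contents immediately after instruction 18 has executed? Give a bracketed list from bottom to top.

[27, -3]

PUSH -3 -> -3
STORE 2 -> (empty)
LOAD 2  -> -3
LOAD 2  -> -3 -3
POP     -> -3
LOAD 2  -> -3 -3
LOAD 2  -> -3 -3 -3
STORE 2 -> -3 -3
PUSH -6 -> -3 -3 -6
ADD     -> -3 -9
LOAD 2  -> -3 -9 -3
SWAP    -> -3 -3 -9
MUL     -> -3 27
SWAP    -> 27 -3
SWAP    -> -3 27
SWAP    -> 27 -3
LOAD 2  -> 27 -3 -3
POP     -> 27 -3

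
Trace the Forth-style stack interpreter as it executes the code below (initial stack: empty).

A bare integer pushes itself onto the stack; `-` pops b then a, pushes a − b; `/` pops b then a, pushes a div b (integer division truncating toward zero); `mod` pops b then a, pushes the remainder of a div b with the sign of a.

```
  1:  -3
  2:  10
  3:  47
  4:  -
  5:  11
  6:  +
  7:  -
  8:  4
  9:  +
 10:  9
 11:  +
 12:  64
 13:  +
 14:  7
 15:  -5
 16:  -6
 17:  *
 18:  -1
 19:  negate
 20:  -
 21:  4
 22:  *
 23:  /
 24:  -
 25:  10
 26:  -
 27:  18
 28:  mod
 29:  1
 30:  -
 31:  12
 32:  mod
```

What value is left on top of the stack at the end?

-3     → -3
10     → -3 10
47     → -3 10 47
-      → -3 -37
11     → -3 -37 11
+      → -3 -26
-      → 23
4      → 23 4
+      → 27
9      → 27 9
+      → 36
64     → 36 64
+      → 100
7      → 100 7
-5     → 100 7 -5
-6     → 100 7 -5 -6
*      → 100 7 30
-1     → 100 7 30 -1
negate → 100 7 30 1
-      → 100 7 29
4      → 100 7 29 4
*      → 100 7 116
/      → 100 0
-      → 100
10     → 100 10
-      → 90
18     → 90 18
mod    → 0
1      → 0 1
-      → -1
12     → -1 12
mod    → -1

-1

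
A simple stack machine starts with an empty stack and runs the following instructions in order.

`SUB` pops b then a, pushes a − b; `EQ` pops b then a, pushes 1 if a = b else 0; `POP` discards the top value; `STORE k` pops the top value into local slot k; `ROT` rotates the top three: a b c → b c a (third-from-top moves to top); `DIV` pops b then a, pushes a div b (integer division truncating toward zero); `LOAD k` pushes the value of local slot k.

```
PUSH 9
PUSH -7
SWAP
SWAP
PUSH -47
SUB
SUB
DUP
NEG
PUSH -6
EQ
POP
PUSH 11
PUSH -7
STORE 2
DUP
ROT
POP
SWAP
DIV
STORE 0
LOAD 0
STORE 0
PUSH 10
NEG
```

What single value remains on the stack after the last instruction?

PUSH 9   -> [9]
PUSH -7  -> [9, -7]
SWAP     -> [-7, 9]
SWAP     -> [9, -7]
PUSH -47 -> [9, -7, -47]
SUB      -> [9, 40]
SUB      -> [-31]
DUP      -> [-31, -31]
NEG      -> [-31, 31]
PUSH -6  -> [-31, 31, -6]
EQ       -> [-31, 0]
POP      -> [-31]
PUSH 11  -> [-31, 11]
PUSH -7  -> [-31, 11, -7]
STORE 2  -> [-31, 11]
DUP      -> [-31, 11, 11]
ROT      -> [11, 11, -31]
POP      -> [11, 11]
SWAP     -> [11, 11]
DIV      -> [1]
STORE 0  -> []
LOAD 0   -> [1]
STORE 0  -> []
PUSH 10  -> [10]
NEG      -> [-10]

-10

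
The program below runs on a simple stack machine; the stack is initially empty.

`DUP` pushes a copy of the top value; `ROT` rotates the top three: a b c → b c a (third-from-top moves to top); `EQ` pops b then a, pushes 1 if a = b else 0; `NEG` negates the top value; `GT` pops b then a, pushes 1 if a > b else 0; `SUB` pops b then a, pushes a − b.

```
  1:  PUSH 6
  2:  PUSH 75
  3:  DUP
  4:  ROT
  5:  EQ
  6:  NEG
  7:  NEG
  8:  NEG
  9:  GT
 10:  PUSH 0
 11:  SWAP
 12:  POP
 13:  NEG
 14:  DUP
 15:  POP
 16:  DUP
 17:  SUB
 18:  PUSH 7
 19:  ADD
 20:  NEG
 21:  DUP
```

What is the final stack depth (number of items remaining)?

PUSH 6  -> 6
PUSH 75 -> 6 75
DUP     -> 6 75 75
ROT     -> 75 75 6
EQ      -> 75 0
NEG     -> 75 0
NEG     -> 75 0
NEG     -> 75 0
GT      -> 1
PUSH 0  -> 1 0
SWAP    -> 0 1
POP     -> 0
NEG     -> 0
DUP     -> 0 0
POP     -> 0
DUP     -> 0 0
SUB     -> 0
PUSH 7  -> 0 7
ADD     -> 7
NEG     -> -7
DUP     -> -7 -7

2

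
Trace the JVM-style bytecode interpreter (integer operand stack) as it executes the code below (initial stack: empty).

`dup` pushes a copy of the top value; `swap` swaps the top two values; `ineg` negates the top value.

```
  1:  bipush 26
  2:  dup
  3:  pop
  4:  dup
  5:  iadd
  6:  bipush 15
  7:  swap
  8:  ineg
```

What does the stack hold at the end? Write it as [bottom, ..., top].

bipush 26 -> 26
dup       -> 26 26
pop       -> 26
dup       -> 26 26
iadd      -> 52
bipush 15 -> 52 15
swap      -> 15 52
ineg      -> 15 -52

[15, -52]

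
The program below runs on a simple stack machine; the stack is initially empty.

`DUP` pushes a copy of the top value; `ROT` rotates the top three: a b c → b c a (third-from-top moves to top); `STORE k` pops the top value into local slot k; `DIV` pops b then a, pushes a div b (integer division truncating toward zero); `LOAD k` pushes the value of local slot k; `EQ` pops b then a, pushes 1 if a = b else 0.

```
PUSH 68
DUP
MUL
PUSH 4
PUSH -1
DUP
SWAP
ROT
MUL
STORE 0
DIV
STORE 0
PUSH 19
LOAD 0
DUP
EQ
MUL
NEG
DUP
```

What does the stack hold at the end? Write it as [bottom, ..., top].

[-19, -19]

PUSH 68 : 68
DUP     : 68 68
MUL     : 4624
PUSH 4  : 4624 4
PUSH -1 : 4624 4 -1
DUP     : 4624 4 -1 -1
SWAP    : 4624 4 -1 -1
ROT     : 4624 -1 -1 4
MUL     : 4624 -1 -4
STORE 0 : 4624 -1
DIV     : -4624
STORE 0 : (empty)
PUSH 19 : 19
LOAD 0  : 19 -4624
DUP     : 19 -4624 -4624
EQ      : 19 1
MUL     : 19
NEG     : -19
DUP     : -19 -19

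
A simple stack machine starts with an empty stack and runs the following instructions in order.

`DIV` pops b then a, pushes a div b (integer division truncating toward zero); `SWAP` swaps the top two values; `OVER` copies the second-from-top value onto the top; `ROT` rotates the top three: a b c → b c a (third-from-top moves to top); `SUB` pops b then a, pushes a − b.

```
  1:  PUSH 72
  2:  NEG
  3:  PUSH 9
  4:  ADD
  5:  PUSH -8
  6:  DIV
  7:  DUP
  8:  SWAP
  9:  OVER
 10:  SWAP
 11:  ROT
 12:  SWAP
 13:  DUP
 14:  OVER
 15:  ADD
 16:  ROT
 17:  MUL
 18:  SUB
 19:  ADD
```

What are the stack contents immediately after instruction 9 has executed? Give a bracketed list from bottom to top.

[7, 7, 7]

PUSH 72  72
NEG      -72
PUSH 9   -72 9
ADD      -63
PUSH -8  -63 -8
DIV      7
DUP      7 7
SWAP     7 7
OVER     7 7 7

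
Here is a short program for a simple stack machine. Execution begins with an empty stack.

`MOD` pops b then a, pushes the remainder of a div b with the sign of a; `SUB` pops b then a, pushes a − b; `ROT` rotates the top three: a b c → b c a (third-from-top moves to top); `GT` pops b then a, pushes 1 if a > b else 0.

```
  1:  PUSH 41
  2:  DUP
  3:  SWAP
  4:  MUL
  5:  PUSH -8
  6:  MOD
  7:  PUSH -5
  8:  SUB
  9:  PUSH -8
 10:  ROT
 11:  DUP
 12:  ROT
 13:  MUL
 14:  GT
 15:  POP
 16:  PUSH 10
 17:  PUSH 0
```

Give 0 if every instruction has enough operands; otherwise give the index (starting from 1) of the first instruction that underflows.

PUSH 41 → [41]
DUP     → [41, 41]
SWAP    → [41, 41]
MUL     → [1681]
PUSH -8 → [1681, -8]
MOD     → [1]
PUSH -5 → [1, -5]
SUB     → [6]
PUSH -8 → [6, -8]
ROT  — needs 3 operands, stack has 2 → underflow

10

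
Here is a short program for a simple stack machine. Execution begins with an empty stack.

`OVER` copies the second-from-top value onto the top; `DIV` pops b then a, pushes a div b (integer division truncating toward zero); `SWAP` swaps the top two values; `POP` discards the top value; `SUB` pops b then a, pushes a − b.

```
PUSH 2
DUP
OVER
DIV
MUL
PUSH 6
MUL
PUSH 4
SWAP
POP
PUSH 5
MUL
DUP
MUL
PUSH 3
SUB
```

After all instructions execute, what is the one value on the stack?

PUSH 2 : 2
DUP    : 2 2
OVER   : 2 2 2
DIV    : 2 1
MUL    : 2
PUSH 6 : 2 6
MUL    : 12
PUSH 4 : 12 4
SWAP   : 4 12
POP    : 4
PUSH 5 : 4 5
MUL    : 20
DUP    : 20 20
MUL    : 400
PUSH 3 : 400 3
SUB    : 397

397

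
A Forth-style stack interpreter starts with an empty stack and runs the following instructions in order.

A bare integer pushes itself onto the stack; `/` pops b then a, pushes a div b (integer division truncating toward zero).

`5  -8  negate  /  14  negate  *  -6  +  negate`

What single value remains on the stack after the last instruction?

5       [5]
-8      [5, -8]
negate  [5, 8]
/       [0]
14      [0, 14]
negate  [0, -14]
*       [0]
-6      [0, -6]
+       [-6]
negate  [6]

6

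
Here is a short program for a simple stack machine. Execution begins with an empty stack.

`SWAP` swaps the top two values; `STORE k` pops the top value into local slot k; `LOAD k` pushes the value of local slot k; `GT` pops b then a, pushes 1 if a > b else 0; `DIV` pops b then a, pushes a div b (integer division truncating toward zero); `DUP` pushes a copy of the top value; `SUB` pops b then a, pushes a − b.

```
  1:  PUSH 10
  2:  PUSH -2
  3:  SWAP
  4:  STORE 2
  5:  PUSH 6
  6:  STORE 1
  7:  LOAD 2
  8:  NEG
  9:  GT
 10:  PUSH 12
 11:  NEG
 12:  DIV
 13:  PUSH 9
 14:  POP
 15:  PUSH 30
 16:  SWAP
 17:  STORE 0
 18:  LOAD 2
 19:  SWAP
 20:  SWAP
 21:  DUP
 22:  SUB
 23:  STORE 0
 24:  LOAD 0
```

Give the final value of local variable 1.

PUSH 10 → 10
PUSH -2 → 10 -2
SWAP    → -2 10
STORE 2 → -2
PUSH 6  → -2 6
STORE 1 → -2
LOAD 2  → -2 10
NEG     → -2 -10
GT      → 1
PUSH 12 → 1 12
NEG     → 1 -12
DIV     → 0
PUSH 9  → 0 9
POP     → 0
PUSH 30 → 0 30
SWAP    → 30 0
STORE 0 → 30
LOAD 2  → 30 10
SWAP    → 10 30
SWAP    → 30 10
DUP     → 30 10 10
SUB     → 30 0
STORE 0 → 30
LOAD 0  → 30 0

6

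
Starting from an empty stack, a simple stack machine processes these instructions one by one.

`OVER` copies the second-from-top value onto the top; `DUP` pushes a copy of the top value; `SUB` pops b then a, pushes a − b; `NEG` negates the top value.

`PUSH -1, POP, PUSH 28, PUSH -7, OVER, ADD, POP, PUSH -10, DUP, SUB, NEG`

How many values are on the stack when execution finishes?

2

PUSH -1  -> [-1]
POP      -> []
PUSH 28  -> [28]
PUSH -7  -> [28, -7]
OVER     -> [28, -7, 28]
ADD      -> [28, 21]
POP      -> [28]
PUSH -10 -> [28, -10]
DUP      -> [28, -10, -10]
SUB      -> [28, 0]
NEG      -> [28, 0]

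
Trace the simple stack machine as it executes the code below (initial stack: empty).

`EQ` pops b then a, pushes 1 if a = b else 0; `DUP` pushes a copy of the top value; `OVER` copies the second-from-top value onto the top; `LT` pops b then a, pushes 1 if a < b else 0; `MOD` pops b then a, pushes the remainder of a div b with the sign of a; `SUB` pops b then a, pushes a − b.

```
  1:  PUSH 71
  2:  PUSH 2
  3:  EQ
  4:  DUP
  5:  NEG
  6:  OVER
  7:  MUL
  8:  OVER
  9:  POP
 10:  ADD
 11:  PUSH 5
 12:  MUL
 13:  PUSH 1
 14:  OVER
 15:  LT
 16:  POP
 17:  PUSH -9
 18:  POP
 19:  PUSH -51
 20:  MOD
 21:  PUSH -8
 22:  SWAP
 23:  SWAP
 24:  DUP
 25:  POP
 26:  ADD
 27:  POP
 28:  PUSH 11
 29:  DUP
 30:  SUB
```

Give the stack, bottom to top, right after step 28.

PUSH 71  → [71]
PUSH 2   → [71, 2]
EQ       → [0]
DUP      → [0, 0]
NEG      → [0, 0]
OVER     → [0, 0, 0]
MUL      → [0, 0]
OVER     → [0, 0, 0]
POP      → [0, 0]
ADD      → [0]
PUSH 5   → [0, 5]
MUL      → [0]
PUSH 1   → [0, 1]
OVER     → [0, 1, 0]
LT       → [0, 0]
POP      → [0]
PUSH -9  → [0, -9]
POP      → [0]
PUSH -51 → [0, -51]
MOD      → [0]
PUSH -8  → [0, -8]
SWAP     → [-8, 0]
SWAP     → [0, -8]
DUP      → [0, -8, -8]
POP      → [0, -8]
ADD      → [-8]
POP      → []
PUSH 11  → [11]

[11]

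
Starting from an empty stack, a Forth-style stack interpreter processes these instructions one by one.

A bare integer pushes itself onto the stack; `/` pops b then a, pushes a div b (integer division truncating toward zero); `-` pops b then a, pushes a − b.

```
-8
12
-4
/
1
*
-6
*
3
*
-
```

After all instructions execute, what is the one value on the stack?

-62

-8 : -8
12 : -8 12
-4 : -8 12 -4
/  : -8 -3
1  : -8 -3 1
*  : -8 -3
-6 : -8 -3 -6
*  : -8 18
3  : -8 18 3
*  : -8 54
-  : -62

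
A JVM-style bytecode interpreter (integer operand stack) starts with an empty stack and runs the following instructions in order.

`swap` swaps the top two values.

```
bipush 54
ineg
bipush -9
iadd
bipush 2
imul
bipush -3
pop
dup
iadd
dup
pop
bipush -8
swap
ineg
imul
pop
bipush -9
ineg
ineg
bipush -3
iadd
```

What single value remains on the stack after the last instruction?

-12

bipush 54 → [54]
ineg      → [-54]
bipush -9 → [-54, -9]
iadd      → [-63]
bipush 2  → [-63, 2]
imul      → [-126]
bipush -3 → [-126, -3]
pop       → [-126]
dup       → [-126, -126]
iadd      → [-252]
dup       → [-252, -252]
pop       → [-252]
bipush -8 → [-252, -8]
swap      → [-8, -252]
ineg      → [-8, 252]
imul      → [-2016]
pop       → []
bipush -9 → [-9]
ineg      → [9]
ineg      → [-9]
bipush -3 → [-9, -3]
iadd      → [-12]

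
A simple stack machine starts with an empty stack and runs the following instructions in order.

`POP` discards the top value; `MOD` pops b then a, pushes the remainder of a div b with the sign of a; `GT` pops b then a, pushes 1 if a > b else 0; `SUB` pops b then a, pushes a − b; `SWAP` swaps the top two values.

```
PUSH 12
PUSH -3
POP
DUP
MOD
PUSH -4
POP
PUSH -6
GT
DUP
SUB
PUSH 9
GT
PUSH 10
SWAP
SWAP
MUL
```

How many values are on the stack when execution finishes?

1

PUSH 12  12
PUSH -3  12 -3
POP      12
DUP      12 12
MOD      0
PUSH -4  0 -4
POP      0
PUSH -6  0 -6
GT       1
DUP      1 1
SUB      0
PUSH 9   0 9
GT       0
PUSH 10  0 10
SWAP     10 0
SWAP     0 10
MUL      0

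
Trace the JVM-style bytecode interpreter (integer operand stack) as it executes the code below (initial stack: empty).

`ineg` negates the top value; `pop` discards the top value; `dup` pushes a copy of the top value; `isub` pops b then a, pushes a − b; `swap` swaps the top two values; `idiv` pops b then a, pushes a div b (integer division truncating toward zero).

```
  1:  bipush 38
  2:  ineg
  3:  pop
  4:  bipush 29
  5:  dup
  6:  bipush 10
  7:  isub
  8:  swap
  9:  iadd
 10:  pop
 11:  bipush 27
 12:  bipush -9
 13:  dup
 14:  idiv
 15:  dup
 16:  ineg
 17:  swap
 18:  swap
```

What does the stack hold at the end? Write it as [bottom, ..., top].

bipush 38  [38]
ineg       [-38]
pop        []
bipush 29  [29]
dup        [29, 29]
bipush 10  [29, 29, 10]
isub       [29, 19]
swap       [19, 29]
iadd       [48]
pop        []
bipush 27  [27]
bipush -9  [27, -9]
dup        [27, -9, -9]
idiv       [27, 1]
dup        [27, 1, 1]
ineg       [27, 1, -1]
swap       [27, -1, 1]
swap       [27, 1, -1]

[27, 1, -1]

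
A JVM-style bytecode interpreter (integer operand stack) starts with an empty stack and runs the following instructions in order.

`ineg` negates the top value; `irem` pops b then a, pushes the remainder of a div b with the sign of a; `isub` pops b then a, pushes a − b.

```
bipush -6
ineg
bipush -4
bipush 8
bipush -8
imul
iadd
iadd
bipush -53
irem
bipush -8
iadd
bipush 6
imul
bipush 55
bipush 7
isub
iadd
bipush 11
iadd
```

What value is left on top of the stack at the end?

-43

bipush -6  -> [-6]
ineg       -> [6]
bipush -4  -> [6, -4]
bipush 8   -> [6, -4, 8]
bipush -8  -> [6, -4, 8, -8]
imul       -> [6, -4, -64]
iadd       -> [6, -68]
iadd       -> [-62]
bipush -53 -> [-62, -53]
irem       -> [-9]
bipush -8  -> [-9, -8]
iadd       -> [-17]
bipush 6   -> [-17, 6]
imul       -> [-102]
bipush 55  -> [-102, 55]
bipush 7   -> [-102, 55, 7]
isub       -> [-102, 48]
iadd       -> [-54]
bipush 11  -> [-54, 11]
iadd       -> [-43]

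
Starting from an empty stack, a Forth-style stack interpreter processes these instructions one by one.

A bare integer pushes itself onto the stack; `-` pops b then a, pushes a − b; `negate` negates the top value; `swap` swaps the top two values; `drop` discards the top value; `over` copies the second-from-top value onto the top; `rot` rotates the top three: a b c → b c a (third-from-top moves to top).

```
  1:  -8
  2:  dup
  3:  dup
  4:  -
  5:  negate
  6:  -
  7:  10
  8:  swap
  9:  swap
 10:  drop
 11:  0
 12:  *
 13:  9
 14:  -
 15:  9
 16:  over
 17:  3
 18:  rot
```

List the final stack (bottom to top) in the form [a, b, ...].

-8      -8
dup     -8 -8
dup     -8 -8 -8
-       -8 0
negate  -8 0
-       -8
10      -8 10
swap    10 -8
swap    -8 10
drop    -8
0       -8 0
*       0
9       0 9
-       -9
9       -9 9
over    -9 9 -9
3       -9 9 -9 3
rot     -9 -9 3 9

[-9, -9, 3, 9]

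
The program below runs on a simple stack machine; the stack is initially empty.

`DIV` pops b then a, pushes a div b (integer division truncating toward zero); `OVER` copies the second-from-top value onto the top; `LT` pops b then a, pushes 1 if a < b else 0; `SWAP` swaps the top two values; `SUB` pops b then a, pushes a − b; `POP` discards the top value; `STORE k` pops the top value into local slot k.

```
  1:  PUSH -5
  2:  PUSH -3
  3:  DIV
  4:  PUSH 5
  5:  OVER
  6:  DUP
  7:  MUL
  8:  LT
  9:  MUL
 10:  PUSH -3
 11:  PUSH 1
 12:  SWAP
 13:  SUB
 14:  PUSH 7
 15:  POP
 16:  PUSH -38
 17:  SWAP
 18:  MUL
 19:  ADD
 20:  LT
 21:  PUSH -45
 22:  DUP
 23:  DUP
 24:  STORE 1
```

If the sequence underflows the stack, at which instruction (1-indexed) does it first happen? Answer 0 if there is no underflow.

PUSH -5  : [-5]
PUSH -3  : [-5, -3]
DIV      : [1]
PUSH 5   : [1, 5]
OVER     : [1, 5, 1]
DUP      : [1, 5, 1, 1]
MUL      : [1, 5, 1]
LT       : [1, 0]
MUL      : [0]
PUSH -3  : [0, -3]
PUSH 1   : [0, -3, 1]
SWAP     : [0, 1, -3]
SUB      : [0, 4]
PUSH 7   : [0, 4, 7]
POP      : [0, 4]
PUSH -38 : [0, 4, -38]
SWAP     : [0, -38, 4]
MUL      : [0, -152]
ADD      : [-152]
LT  — needs 2 operands, stack has 1 → underflow

20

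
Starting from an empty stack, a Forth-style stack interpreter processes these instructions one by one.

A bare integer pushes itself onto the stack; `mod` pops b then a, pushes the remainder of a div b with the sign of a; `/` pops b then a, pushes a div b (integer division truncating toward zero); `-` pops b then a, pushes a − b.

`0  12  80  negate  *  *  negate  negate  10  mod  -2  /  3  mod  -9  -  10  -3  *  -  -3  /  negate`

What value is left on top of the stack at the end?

0      → [0]
12     → [0, 12]
80     → [0, 12, 80]
negate → [0, 12, -80]
*      → [0, -960]
*      → [0]
negate → [0]
negate → [0]
10     → [0, 10]
mod    → [0]
-2     → [0, -2]
/      → [0]
3      → [0, 3]
mod    → [0]
-9     → [0, -9]
-      → [9]
10     → [9, 10]
-3     → [9, 10, -3]
*      → [9, -30]
-      → [39]
-3     → [39, -3]
/      → [-13]
negate → [13]

13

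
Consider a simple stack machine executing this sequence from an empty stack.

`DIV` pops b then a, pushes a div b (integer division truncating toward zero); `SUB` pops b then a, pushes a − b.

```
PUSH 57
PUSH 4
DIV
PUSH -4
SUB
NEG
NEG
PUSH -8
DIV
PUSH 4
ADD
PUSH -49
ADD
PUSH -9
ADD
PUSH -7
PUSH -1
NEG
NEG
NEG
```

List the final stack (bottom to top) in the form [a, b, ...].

[-56, -7, 1]

PUSH 57  -> 57
PUSH 4   -> 57 4
DIV      -> 14
PUSH -4  -> 14 -4
SUB      -> 18
NEG      -> -18
NEG      -> 18
PUSH -8  -> 18 -8
DIV      -> -2
PUSH 4   -> -2 4
ADD      -> 2
PUSH -49 -> 2 -49
ADD      -> -47
PUSH -9  -> -47 -9
ADD      -> -56
PUSH -7  -> -56 -7
PUSH -1  -> -56 -7 -1
NEG      -> -56 -7 1
NEG      -> -56 -7 -1
NEG      -> -56 -7 1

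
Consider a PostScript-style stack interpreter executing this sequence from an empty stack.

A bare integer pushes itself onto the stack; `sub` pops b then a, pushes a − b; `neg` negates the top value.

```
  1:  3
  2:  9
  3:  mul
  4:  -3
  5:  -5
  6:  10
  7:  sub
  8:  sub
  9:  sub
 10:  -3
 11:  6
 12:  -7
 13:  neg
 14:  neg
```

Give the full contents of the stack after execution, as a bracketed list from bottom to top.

[15, -3, 6, -7]

3   → 3
9   → 3 9
mul → 27
-3  → 27 -3
-5  → 27 -3 -5
10  → 27 -3 -5 10
sub → 27 -3 -15
sub → 27 12
sub → 15
-3  → 15 -3
6   → 15 -3 6
-7  → 15 -3 6 -7
neg → 15 -3 6 7
neg → 15 -3 6 -7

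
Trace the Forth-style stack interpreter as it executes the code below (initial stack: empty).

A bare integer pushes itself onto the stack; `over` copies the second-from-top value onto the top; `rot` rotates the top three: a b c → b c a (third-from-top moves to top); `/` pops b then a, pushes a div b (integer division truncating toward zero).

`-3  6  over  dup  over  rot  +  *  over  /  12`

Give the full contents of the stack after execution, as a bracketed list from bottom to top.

[-3, 6, 3, 12]

-3   -> [-3]
6    -> [-3, 6]
over -> [-3, 6, -3]
dup  -> [-3, 6, -3, -3]
over -> [-3, 6, -3, -3, -3]
rot  -> [-3, 6, -3, -3, -3]
+    -> [-3, 6, -3, -6]
*    -> [-3, 6, 18]
over -> [-3, 6, 18, 6]
/    -> [-3, 6, 3]
12   -> [-3, 6, 3, 12]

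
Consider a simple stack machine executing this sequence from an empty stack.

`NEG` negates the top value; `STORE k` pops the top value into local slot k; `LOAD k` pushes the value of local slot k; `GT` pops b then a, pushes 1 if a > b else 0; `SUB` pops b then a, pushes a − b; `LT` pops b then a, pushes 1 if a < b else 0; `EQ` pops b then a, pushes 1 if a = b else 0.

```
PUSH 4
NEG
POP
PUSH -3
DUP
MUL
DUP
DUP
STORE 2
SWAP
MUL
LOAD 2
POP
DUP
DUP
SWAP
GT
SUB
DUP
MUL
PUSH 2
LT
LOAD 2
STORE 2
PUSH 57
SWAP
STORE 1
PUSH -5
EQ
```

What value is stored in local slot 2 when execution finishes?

9

PUSH 4  : [4]
NEG     : [-4]
POP     : []
PUSH -3 : [-3]
DUP     : [-3, -3]
MUL     : [9]
DUP     : [9, 9]
DUP     : [9, 9, 9]
STORE 2 : [9, 9]
SWAP    : [9, 9]
MUL     : [81]
LOAD 2  : [81, 9]
POP     : [81]
DUP     : [81, 81]
DUP     : [81, 81, 81]
SWAP    : [81, 81, 81]
GT      : [81, 0]
SUB     : [81]
DUP     : [81, 81]
MUL     : [6561]
PUSH 2  : [6561, 2]
LT      : [0]
LOAD 2  : [0, 9]
STORE 2 : [0]
PUSH 57 : [0, 57]
SWAP    : [57, 0]
STORE 1 : [57]
PUSH -5 : [57, -5]
EQ      : [0]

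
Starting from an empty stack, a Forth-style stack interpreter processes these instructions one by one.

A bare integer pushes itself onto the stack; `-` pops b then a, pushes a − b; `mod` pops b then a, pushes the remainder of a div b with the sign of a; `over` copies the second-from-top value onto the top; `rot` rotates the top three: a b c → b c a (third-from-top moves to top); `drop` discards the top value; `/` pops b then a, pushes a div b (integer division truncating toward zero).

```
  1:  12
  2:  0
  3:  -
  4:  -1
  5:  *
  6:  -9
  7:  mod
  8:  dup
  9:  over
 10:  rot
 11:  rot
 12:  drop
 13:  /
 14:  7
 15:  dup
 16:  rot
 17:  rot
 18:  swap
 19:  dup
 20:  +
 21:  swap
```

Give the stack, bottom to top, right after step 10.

[-3, -3, -3]

12   -> 12
0    -> 12 0
-    -> 12
-1   -> 12 -1
*    -> -12
-9   -> -12 -9
mod  -> -3
dup  -> -3 -3
over -> -3 -3 -3
rot  -> -3 -3 -3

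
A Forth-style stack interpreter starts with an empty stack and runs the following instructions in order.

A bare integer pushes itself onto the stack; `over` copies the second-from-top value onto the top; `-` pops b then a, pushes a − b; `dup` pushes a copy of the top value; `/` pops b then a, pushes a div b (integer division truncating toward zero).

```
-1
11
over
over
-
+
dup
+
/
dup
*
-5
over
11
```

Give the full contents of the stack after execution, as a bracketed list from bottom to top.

-1   -> -1
11   -> -1 11
over -> -1 11 -1
over -> -1 11 -1 11
-    -> -1 11 -12
+    -> -1 -1
dup  -> -1 -1 -1
+    -> -1 -2
/    -> 0
dup  -> 0 0
*    -> 0
-5   -> 0 -5
over -> 0 -5 0
11   -> 0 -5 0 11

[0, -5, 0, 11]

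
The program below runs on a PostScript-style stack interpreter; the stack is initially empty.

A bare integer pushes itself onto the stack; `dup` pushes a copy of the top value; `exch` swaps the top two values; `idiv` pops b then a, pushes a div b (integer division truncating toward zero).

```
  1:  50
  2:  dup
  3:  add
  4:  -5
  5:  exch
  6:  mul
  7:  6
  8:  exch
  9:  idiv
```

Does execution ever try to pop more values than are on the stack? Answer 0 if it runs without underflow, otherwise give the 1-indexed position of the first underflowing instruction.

0

50   -> [50]
dup  -> [50, 50]
add  -> [100]
-5   -> [100, -5]
exch -> [-5, 100]
mul  -> [-500]
6    -> [-500, 6]
exch -> [6, -500]
idiv -> [0]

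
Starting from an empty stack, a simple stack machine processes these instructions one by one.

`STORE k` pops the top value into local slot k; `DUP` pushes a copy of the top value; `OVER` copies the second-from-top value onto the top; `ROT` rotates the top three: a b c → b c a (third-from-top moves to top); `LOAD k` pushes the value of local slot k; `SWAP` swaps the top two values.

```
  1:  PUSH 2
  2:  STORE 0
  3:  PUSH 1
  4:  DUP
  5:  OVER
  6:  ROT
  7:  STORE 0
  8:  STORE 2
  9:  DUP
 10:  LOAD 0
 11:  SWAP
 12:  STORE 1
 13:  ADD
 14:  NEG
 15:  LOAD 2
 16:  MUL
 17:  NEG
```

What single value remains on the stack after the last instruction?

PUSH 2  → 2
STORE 0 → (empty)
PUSH 1  → 1
DUP     → 1 1
OVER    → 1 1 1
ROT     → 1 1 1
STORE 0 → 1 1
STORE 2 → 1
DUP     → 1 1
LOAD 0  → 1 1 1
SWAP    → 1 1 1
STORE 1 → 1 1
ADD     → 2
NEG     → -2
LOAD 2  → -2 1
MUL     → -2
NEG     → 2

2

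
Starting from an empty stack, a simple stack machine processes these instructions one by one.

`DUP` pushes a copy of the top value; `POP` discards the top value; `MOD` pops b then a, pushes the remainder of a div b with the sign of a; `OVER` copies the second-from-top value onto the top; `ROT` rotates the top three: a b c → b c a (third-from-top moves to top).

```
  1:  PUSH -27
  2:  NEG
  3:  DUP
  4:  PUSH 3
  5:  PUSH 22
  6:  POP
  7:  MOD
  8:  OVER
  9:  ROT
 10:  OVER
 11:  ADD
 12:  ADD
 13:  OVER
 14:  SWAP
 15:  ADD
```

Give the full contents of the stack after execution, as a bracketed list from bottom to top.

PUSH -27 -> [-27]
NEG      -> [27]
DUP      -> [27, 27]
PUSH 3   -> [27, 27, 3]
PUSH 22  -> [27, 27, 3, 22]
POP      -> [27, 27, 3]
MOD      -> [27, 0]
OVER     -> [27, 0, 27]
ROT      -> [0, 27, 27]
OVER     -> [0, 27, 27, 27]
ADD      -> [0, 27, 54]
ADD      -> [0, 81]
OVER     -> [0, 81, 0]
SWAP     -> [0, 0, 81]
ADD      -> [0, 81]

[0, 81]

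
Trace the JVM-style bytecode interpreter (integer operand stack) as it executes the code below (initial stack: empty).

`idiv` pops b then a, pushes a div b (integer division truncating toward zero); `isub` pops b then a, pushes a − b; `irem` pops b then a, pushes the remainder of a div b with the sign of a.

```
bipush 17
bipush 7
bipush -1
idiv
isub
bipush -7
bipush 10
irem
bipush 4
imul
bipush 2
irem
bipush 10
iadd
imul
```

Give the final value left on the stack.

bipush 17 → [17]
bipush 7  → [17, 7]
bipush -1 → [17, 7, -1]
idiv      → [17, -7]
isub      → [24]
bipush -7 → [24, -7]
bipush 10 → [24, -7, 10]
irem      → [24, -7]
bipush 4  → [24, -7, 4]
imul      → [24, -28]
bipush 2  → [24, -28, 2]
irem      → [24, 0]
bipush 10 → [24, 0, 10]
iadd      → [24, 10]
imul      → [240]

240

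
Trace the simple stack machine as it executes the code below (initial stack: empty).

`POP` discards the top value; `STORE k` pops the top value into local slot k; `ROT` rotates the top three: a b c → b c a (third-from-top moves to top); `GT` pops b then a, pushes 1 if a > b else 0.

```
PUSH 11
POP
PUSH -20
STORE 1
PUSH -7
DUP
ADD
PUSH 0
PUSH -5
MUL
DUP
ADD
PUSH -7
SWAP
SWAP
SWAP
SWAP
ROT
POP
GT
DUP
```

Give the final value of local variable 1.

-20

PUSH 11  : [11]
POP      : []
PUSH -20 : [-20]
STORE 1  : []
PUSH -7  : [-7]
DUP      : [-7, -7]
ADD      : [-14]
PUSH 0   : [-14, 0]
PUSH -5  : [-14, 0, -5]
MUL      : [-14, 0]
DUP      : [-14, 0, 0]
ADD      : [-14, 0]
PUSH -7  : [-14, 0, -7]
SWAP     : [-14, -7, 0]
SWAP     : [-14, 0, -7]
SWAP     : [-14, -7, 0]
SWAP     : [-14, 0, -7]
ROT      : [0, -7, -14]
POP      : [0, -7]
GT       : [1]
DUP      : [1, 1]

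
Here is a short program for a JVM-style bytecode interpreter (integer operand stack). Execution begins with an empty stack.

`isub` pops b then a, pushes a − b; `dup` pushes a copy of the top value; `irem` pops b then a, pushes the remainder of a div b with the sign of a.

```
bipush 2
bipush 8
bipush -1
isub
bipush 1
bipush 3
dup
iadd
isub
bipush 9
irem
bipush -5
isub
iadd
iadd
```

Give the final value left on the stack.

11

bipush 2  -> 2
bipush 8  -> 2 8
bipush -1 -> 2 8 -1
isub      -> 2 9
bipush 1  -> 2 9 1
bipush 3  -> 2 9 1 3
dup       -> 2 9 1 3 3
iadd      -> 2 9 1 6
isub      -> 2 9 -5
bipush 9  -> 2 9 -5 9
irem      -> 2 9 -5
bipush -5 -> 2 9 -5 -5
isub      -> 2 9 0
iadd      -> 2 9
iadd      -> 11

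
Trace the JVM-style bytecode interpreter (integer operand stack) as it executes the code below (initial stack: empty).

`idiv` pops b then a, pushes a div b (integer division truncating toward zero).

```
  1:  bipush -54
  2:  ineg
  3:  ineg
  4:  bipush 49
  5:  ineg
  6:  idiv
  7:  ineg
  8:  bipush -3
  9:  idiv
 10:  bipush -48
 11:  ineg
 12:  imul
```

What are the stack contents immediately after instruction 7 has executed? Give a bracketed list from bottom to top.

bipush -54 → -54
ineg       → 54
ineg       → -54
bipush 49  → -54 49
ineg       → -54 -49
idiv       → 1
ineg       → -1

[-1]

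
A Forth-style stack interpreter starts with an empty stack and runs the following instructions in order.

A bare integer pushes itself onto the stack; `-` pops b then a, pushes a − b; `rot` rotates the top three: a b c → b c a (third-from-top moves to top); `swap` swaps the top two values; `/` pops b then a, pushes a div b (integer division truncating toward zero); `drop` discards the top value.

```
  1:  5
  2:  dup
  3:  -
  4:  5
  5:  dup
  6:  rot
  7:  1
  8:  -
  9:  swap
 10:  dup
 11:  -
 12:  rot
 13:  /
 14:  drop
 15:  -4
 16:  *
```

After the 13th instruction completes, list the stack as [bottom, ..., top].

[-1, 0]

5    -> [5]
dup  -> [5, 5]
-    -> [0]
5    -> [0, 5]
dup  -> [0, 5, 5]
rot  -> [5, 5, 0]
1    -> [5, 5, 0, 1]
-    -> [5, 5, -1]
swap -> [5, -1, 5]
dup  -> [5, -1, 5, 5]
-    -> [5, -1, 0]
rot  -> [-1, 0, 5]
/    -> [-1, 0]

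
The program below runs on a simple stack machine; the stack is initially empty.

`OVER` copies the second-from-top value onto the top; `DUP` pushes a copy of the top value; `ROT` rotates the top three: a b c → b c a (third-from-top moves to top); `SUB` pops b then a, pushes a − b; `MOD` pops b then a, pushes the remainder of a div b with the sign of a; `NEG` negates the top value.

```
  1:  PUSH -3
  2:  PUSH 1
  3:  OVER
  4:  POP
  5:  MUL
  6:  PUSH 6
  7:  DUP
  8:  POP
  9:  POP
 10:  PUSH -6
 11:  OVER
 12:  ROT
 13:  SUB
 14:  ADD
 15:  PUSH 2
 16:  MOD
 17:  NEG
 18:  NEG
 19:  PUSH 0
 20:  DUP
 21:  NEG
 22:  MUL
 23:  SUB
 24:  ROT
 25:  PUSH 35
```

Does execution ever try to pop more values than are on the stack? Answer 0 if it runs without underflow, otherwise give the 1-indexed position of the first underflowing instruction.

24

PUSH -3 -> [-3]
PUSH 1  -> [-3, 1]
OVER    -> [-3, 1, -3]
POP     -> [-3, 1]
MUL     -> [-3]
PUSH 6  -> [-3, 6]
DUP     -> [-3, 6, 6]
POP     -> [-3, 6]
POP     -> [-3]
PUSH -6 -> [-3, -6]
OVER    -> [-3, -6, -3]
ROT     -> [-6, -3, -3]
SUB     -> [-6, 0]
ADD     -> [-6]
PUSH 2  -> [-6, 2]
MOD     -> [0]
NEG     -> [0]
NEG     -> [0]
PUSH 0  -> [0, 0]
DUP     -> [0, 0, 0]
NEG     -> [0, 0, 0]
MUL     -> [0, 0]
SUB     -> [0]
ROT  — needs 3 operands, stack has 1 → underflow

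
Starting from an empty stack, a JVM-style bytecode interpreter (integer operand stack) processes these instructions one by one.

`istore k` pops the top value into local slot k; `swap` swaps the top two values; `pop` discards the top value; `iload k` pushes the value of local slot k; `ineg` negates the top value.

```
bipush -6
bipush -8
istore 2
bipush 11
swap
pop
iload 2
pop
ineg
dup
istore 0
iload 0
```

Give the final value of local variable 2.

bipush -6  [-6]
bipush -8  [-6, -8]
istore 2   [-6]
bipush 11  [-6, 11]
swap       [11, -6]
pop        [11]
iload 2    [11, -8]
pop        [11]
ineg       [-11]
dup        [-11, -11]
istore 0   [-11]
iload 0    [-11, -11]

-8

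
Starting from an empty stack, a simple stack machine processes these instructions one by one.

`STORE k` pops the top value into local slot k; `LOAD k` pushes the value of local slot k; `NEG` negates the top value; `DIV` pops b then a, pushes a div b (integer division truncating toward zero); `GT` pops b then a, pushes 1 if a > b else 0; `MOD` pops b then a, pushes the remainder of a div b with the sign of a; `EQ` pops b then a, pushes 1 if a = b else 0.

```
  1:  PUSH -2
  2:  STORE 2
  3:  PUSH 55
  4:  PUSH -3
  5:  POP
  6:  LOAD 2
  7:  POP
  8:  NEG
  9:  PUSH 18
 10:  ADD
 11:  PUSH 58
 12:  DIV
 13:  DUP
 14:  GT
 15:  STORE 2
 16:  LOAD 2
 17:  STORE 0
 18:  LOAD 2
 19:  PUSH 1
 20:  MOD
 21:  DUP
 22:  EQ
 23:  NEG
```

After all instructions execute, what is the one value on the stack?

PUSH -2  [-2]
STORE 2  []
PUSH 55  [55]
PUSH -3  [55, -3]
POP      [55]
LOAD 2   [55, -2]
POP      [55]
NEG      [-55]
PUSH 18  [-55, 18]
ADD      [-37]
PUSH 58  [-37, 58]
DIV      [0]
DUP      [0, 0]
GT       [0]
STORE 2  []
LOAD 2   [0]
STORE 0  []
LOAD 2   [0]
PUSH 1   [0, 1]
MOD      [0]
DUP      [0, 0]
EQ       [1]
NEG      [-1]

-1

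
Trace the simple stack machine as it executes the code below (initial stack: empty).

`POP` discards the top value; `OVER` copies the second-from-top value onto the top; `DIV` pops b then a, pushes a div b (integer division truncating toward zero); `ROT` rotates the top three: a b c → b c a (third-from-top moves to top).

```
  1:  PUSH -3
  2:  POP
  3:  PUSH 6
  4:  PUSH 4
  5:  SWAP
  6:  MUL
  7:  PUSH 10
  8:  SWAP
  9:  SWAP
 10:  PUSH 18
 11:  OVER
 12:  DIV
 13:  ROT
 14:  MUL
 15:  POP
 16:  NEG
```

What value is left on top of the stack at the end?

-10

PUSH -3 -> [-3]
POP     -> []
PUSH 6  -> [6]
PUSH 4  -> [6, 4]
SWAP    -> [4, 6]
MUL     -> [24]
PUSH 10 -> [24, 10]
SWAP    -> [10, 24]
SWAP    -> [24, 10]
PUSH 18 -> [24, 10, 18]
OVER    -> [24, 10, 18, 10]
DIV     -> [24, 10, 1]
ROT     -> [10, 1, 24]
MUL     -> [10, 24]
POP     -> [10]
NEG     -> [-10]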